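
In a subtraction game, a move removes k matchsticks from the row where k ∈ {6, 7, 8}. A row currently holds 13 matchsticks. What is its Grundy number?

Build the Grundy sequence with g(k) = mex{g(k−s) : s ∈ {6, 7, 8}, s ≤ k}:
k:     0  1  2  3  4  5  6  7  8  9 10 11 12 13
g(k):  0  0  0  0  0  0  1  1  1  1  1  1  2  2
So g(13) = 2.

2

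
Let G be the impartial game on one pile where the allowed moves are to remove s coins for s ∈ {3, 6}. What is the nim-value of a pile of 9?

0

Compute g(0), g(1), … for moves {3, 6}:
g(0) = mex{} = 0
g(1) = mex{} = 0
g(2) = mex{} = 0
g(3) = mex{0} = 1
g(4) = mex{0} = 1
g(5) = mex{0} = 1
g(6) = mex{0,1} = 2
g(7) = mex{0,1} = 2
g(8) = mex{0,1} = 2
g(9) = mex{1,2} = 0
So g(9) = 0.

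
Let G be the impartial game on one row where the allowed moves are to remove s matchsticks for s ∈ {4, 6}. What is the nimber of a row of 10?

0

Grundy values for subtraction set {4, 6}:
g(0) = mex{} = 0
g(1) = mex{} = 0
g(2) = mex{} = 0
g(3) = mex{} = 0
g(4) = mex{0} = 1
g(5) = mex{0} = 1
g(6) = mex{0} = 1
g(7) = mex{0} = 1
g(8) = mex{0,1} = 2
g(9) = mex{0,1} = 2
g(10) = mex{1} = 0
So g(10) = 0.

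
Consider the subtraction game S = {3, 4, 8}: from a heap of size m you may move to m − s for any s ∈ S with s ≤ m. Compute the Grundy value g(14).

0

Compute g(0), g(1), … for moves {3, 4, 8}:
k:     0  1  2  3  4  5  6  7  8  9 10 11 12 13 14
g(k):  0  0  0  1  1  1  2  0  2  3  1  3  0  0  0
So g(14) = 0.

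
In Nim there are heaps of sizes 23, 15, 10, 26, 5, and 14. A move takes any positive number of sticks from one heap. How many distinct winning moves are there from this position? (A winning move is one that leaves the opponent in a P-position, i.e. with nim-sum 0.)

5

Nim-sum: 23 ^ 15 ^ 10 ^ 26 ^ 5 ^ 14 = 3.
The overall nim-sum is X = 3. A heap of size p has a winning move iff p XOR X < p (reduce it to p XOR X).
  23: 23 XOR 3 = 20 < 23 — winning move (to 20).
  15: 15 XOR 3 = 12 < 15 — winning move (to 12).
  10: 10 XOR 3 = 9 < 10 — winning move (to 9).
  26: 26 XOR 3 = 25 < 26 — winning move (to 25).
  5: 5 XOR 3 = 6 ≥ 5 — no move.
  14: 14 XOR 3 = 13 < 14 — winning move (to 13).
That gives 5 winning moves.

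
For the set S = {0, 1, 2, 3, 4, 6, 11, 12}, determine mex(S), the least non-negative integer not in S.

5

The values 0, 1, 2, 3, 4 are all present; 5 is the first non-negative integer missing from the set.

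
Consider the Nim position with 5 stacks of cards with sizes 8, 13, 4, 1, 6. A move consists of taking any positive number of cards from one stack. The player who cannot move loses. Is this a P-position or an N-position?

Compute the nim-sum pairwise:
8 ⊕ 13 = 5
5 ⊕ 4 = 1
1 ⊕ 1 = 0
0 ⊕ 6 = 6
The nim-sum is 6 ≠ 0, so this is an N-position: the player to move can win.

N-position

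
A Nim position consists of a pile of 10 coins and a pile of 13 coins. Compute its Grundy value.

Compute the nim-sum pairwise:
10 ⊕ 13 = 7

7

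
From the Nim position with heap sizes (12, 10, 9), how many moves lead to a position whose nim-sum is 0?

Compute the nim-sum pairwise:
12 ^ 10 = 6
6 ^ 9 = 15
The overall nim-sum is X = 15. A heap of size p has a winning move iff p XOR X < p (reduce it to p XOR X).
  12: 12 XOR 15 = 3 < 12 — winning move (to 3).
  10: 10 XOR 15 = 5 < 10 — winning move (to 5).
  9: 9 XOR 15 = 6 < 9 — winning move (to 6).
That gives 3 winning moves.

3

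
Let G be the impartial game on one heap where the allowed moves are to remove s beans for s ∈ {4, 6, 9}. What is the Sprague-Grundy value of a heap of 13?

Grundy values for subtraction set {4, 6, 9}:
k:     0  1  2  3  4  5  6  7  8  9 10 11 12 13
g(k):  0  0  0  0  1  1  1  1  2  2  2  2  3  0
So g(13) = 0.

0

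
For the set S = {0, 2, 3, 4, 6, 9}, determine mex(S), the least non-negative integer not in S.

1

0 is in the set but 1 is not, so the mex is 1.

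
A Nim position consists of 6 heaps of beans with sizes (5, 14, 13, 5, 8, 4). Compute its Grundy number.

Write each in binary and XOR column by column:
  0101  (5)
  1110  (14)
  1101  (13)
  0101  (5)
  1000  (8)
  0100  (4)
  ----
  1111  (15)

15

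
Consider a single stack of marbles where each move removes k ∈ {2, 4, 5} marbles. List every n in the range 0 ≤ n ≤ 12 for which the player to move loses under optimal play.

0, 1, 7, 8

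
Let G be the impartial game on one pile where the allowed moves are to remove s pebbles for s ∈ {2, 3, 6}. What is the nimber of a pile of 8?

Build the Grundy sequence with g(k) = mex{g(k−s) : s ∈ {2, 3, 6}, s ≤ k}:
k:     0  1  2  3  4  5  6  7  8
g(k):  0  0  1  1  2  0  3  1  2
So g(8) = 2.

2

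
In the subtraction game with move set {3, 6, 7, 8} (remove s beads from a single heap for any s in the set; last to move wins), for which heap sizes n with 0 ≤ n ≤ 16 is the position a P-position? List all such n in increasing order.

0, 1, 2, 11, 12, 13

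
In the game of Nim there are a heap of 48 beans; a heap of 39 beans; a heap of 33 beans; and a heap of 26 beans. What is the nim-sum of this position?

44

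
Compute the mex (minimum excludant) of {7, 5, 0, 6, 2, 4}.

0 is in the set but 1 is not, so the mex is 1.

1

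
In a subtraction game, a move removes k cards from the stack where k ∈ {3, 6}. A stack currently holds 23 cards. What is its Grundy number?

1

Grundy values for subtraction set {3, 6}:
k:     0  1  2  3  4  5  6  7  8  9 10 11 12 13 14 15 16 17 18 19 20 21 22 23
g(k):  0  0  0  1  1  1  2  2  2  0  0  0  1  1  1  2  2  2  0  0  0  1  1  1
So g(23) = 1.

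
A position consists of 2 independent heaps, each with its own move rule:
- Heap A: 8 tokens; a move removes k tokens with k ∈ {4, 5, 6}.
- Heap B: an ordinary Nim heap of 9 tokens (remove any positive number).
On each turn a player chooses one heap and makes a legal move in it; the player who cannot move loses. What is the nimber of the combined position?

Grundy values for heap A (subtraction set {4, 5, 6}):
k:     0  1  2  3  4  5  6  7  8
g(k):  0  0  0  0  1  1  1  1  2
So g(8) = 2.
Heap B is a plain Nim heap of size 9, so its Grundy value is 9.
By the Sprague-Grundy theorem, the Grundy value of a sum of independent games is the XOR of the component values.
Combined value = 2 ⊕ 9 = 11.

11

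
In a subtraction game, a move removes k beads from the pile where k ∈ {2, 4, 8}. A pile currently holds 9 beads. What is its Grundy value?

1

Compute g(0), g(1), … for moves {2, 4, 8}:
k:     0  1  2  3  4  5  6  7  8  9
g(k):  0  0  1  1  2  2  0  0  1  1
So g(9) = 1.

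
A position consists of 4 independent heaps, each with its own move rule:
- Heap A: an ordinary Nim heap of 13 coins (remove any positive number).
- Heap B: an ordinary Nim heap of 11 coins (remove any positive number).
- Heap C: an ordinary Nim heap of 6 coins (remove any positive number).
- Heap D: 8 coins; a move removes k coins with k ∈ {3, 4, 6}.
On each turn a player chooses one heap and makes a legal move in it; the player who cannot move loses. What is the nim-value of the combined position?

Heap A is a plain Nim heap of size 13, so its Grundy value is 13.
Heap B is a plain Nim heap of size 11, so its Grundy value is 11.
Heap C is a plain Nim heap of size 6, so its Grundy value is 6.
Grundy values for heap D (subtraction set {3, 4, 6}):
g(0) = mex{} = 0
g(1) = mex{} = 0
g(2) = mex{} = 0
g(3) = mex{0} = 1
g(4) = mex{0} = 1
g(5) = mex{0} = 1
g(6) = mex{0,1} = 2
g(7) = mex{0,1} = 2
g(8) = mex{0,1} = 2
So g(8) = 2.
By the Sprague-Grundy theorem, the Grundy value of a sum of independent games is the XOR of the component values.
Combined value = 13 XOR 11 XOR 6 XOR 2 = 2.

2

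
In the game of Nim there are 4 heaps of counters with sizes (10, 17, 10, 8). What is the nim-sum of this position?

25

Bitwise XOR of the heap sizes:
  01010  (10)
  10001  (17)
  01010  (10)
  01000  (8)
  -----
  11001  (25)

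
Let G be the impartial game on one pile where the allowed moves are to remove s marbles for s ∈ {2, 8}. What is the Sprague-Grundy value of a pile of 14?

0

Grundy values for subtraction set {2, 8}:
k:     0  1  2  3  4  5  6  7  8  9 10 11 12 13 14
g(k):  0  0  1  1  0  0  1  1  2  2  0  0  1  1  0
So g(14) = 0.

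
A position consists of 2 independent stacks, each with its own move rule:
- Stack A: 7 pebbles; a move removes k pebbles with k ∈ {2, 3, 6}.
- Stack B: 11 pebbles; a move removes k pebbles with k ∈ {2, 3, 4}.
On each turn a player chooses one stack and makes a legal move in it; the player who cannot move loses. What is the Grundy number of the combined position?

Build the Grundy sequence for stack A with g(k) = mex{g(k−s) : s ∈ {2, 3, 6}, s ≤ k}:
k:     0  1  2  3  4  5  6  7
g(k):  0  0  1  1  2  0  3  1
So g(7) = 1.
Grundy values for stack B (subtraction set {2, 3, 4}):
k:     0  1  2  3  4  5  6  7  8  9 10 11
g(k):  0  0  1  1  2  2  0  0  1  1  2  2
So g(11) = 2.
The value of a disjunctive sum is the nim-sum of the parts.
Combined value = 1 XOR 2 = 3.

3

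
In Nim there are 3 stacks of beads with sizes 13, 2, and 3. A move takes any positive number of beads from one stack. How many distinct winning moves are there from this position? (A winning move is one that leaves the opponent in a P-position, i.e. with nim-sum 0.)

Compute the nim-sum pairwise:
13 ^ 2 = 15
15 ^ 3 = 12
The overall nim-sum is X = 12. A stack of size p has a winning move iff p XOR X < p (reduce it to p XOR X).
  13: 13 XOR 12 = 1 < 13 — winning move (to 1).
  2: 2 XOR 12 = 14 ≥ 2 — no move.
  3: 3 XOR 12 = 15 ≥ 3 — no move.
That gives 1 winning move.

1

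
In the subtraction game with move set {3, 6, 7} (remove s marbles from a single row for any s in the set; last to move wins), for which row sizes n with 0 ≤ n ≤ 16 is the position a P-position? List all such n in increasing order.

0, 1, 2, 10, 11, 12

Build the Grundy sequence with g(k) = mex{g(k−s) : s ∈ {3, 6, 7}, s ≤ k}:
k:     0  1  2  3  4  5  6  7  8  9 10 11 12 13 14 15 16
g(k):  0  0  0  1  1  1  2  2  2  3  0  0  0  1  1  1  2
The P-positions (g = 0) in 0..16 are 0, 1, 2, 10, 11, 12.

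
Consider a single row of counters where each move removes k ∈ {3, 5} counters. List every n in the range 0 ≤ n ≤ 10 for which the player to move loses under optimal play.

0, 1, 2, 8, 9, 10

Grundy values for subtraction set {3, 5}:
k:     0  1  2  3  4  5  6  7  8  9 10
g(k):  0  0  0  1  1  1  2  2  0  0  0
The P-positions (g = 0) in 0..10 are 0, 1, 2, 8, 9, 10.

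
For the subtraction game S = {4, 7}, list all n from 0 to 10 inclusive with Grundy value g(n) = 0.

Build the Grundy sequence with g(k) = mex{g(k−s) : s ∈ {4, 7}, s ≤ k}:
g(0) = mex{} = 0
g(1) = mex{} = 0
g(2) = mex{} = 0
g(3) = mex{} = 0
g(4) = mex{0} = 1
g(5) = mex{0} = 1
g(6) = mex{0} = 1
g(7) = mex{0} = 1
g(8) = mex{0,1} = 2
g(9) = mex{0,1} = 2
g(10) = mex{0,1} = 2
The P-positions (g = 0) in 0..10 are 0, 1, 2, 3.

0, 1, 2, 3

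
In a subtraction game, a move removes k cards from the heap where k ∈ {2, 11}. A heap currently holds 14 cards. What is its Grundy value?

0

Build the Grundy sequence with g(k) = mex{g(k−s) : s ∈ {2, 11}, s ≤ k}:
g(0) = mex{} = 0
g(1) = mex{} = 0
g(2) = mex{0} = 1
g(3) = mex{0} = 1
g(4) = mex{1} = 0
g(5) = mex{1} = 0
g(6) = mex{0} = 1
g(7) = mex{0} = 1
g(8) = mex{1} = 0
g(9) = mex{1} = 0
g(10) = mex{0} = 1
g(11) = mex{0} = 1
g(12) = mex{0,1} = 2
g(13) = mex{1} = 0
g(14) = mex{1,2} = 0
So g(14) = 0.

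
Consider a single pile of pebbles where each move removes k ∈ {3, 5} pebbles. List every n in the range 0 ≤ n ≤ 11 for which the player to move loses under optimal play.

0, 1, 2, 8, 9, 10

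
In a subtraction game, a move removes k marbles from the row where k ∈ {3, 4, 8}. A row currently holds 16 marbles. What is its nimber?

1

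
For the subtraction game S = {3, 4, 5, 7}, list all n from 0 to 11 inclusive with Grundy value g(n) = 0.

0, 1, 2, 10, 11

Compute g(0), g(1), … for moves {3, 4, 5, 7}:
k:     0  1  2  3  4  5  6  7  8  9 10 11
g(k):  0  0  0  1  1  1  2  2  2  3  0  0
The P-positions (g = 0) in 0..11 are 0, 1, 2, 10, 11.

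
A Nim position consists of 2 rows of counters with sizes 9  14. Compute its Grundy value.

7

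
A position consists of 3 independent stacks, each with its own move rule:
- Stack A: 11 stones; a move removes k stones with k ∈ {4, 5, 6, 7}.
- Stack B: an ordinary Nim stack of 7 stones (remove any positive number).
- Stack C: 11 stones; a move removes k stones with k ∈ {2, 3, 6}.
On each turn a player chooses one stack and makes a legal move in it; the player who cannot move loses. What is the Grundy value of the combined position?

6

For stack A, compute g(0), g(1), … with moves {4, 5, 6, 7}:
g(0) = mex{} = 0
g(1) = mex{} = 0
g(2) = mex{} = 0
g(3) = mex{} = 0
g(4) = mex{0} = 1
g(5) = mex{0} = 1
g(6) = mex{0} = 1
g(7) = mex{0} = 1
g(8) = mex{0,1} = 2
g(9) = mex{0,1} = 2
g(10) = mex{0,1} = 2
g(11) = mex{1} = 0
So g(11) = 0.
Stack B is a plain Nim stack of size 7, so its Grundy value is 7.
Grundy values for stack C (subtraction set {2, 3, 6}):
g(0) = mex{} = 0
g(1) = mex{} = 0
g(2) = mex{0} = 1
g(3) = mex{0} = 1
g(4) = mex{0,1} = 2
g(5) = mex{1} = 0
g(6) = mex{0,1,2} = 3
g(7) = mex{0,2} = 1
g(8) = mex{0,1,3} = 2
g(9) = mex{1,3} = 0
g(10) = mex{1,2} = 0
g(11) = mex{0,2} = 1
So g(11) = 1.
By the Sprague-Grundy theorem, the Grundy value of a sum of independent games is the XOR of the component values.
Combined value = 0 XOR 7 XOR 1 = 6.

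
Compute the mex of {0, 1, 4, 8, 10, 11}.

2

The values 0, 1 are all present; 2 is the first non-negative integer missing from the set.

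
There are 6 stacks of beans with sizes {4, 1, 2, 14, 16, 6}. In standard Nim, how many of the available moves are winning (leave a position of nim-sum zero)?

Compute the nim-sum pairwise:
4 ^ 1 = 5
5 ^ 2 = 7
7 ^ 14 = 9
9 ^ 16 = 25
25 ^ 6 = 31
The overall nim-sum is X = 31. A stack of size p has a winning move iff p XOR X < p (reduce it to p XOR X).
  4: 4 XOR 31 = 27 ≥ 4 — no move.
  1: 1 XOR 31 = 30 ≥ 1 — no move.
  2: 2 XOR 31 = 29 ≥ 2 — no move.
  14: 14 XOR 31 = 17 ≥ 14 — no move.
  16: 16 XOR 31 = 15 < 16 — winning move (to 15).
  6: 6 XOR 31 = 25 ≥ 6 — no move.
That gives 1 winning move.

1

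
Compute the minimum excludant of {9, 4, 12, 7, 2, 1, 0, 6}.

3

The values 0, 1, 2 are all present; 3 is the first non-negative integer missing from the set.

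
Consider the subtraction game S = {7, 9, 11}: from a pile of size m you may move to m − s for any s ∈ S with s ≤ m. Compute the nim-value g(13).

1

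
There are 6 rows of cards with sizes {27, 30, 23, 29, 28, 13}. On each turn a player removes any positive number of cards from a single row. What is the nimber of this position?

Bitwise XOR of the heap sizes:
  11011  (27)
  11110  (30)
  10111  (23)
  11101  (29)
  11100  (28)
  01101  (13)
  -----
  11110  (30)

30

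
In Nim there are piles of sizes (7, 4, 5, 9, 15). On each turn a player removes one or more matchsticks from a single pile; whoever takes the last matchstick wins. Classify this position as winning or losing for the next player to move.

Losing position

Nim-sum: 7 ^ 4 ^ 5 ^ 9 ^ 15 = 0.
The nim-sum is 0, so this is a P-position: the player to move is in a losing position under optimal play.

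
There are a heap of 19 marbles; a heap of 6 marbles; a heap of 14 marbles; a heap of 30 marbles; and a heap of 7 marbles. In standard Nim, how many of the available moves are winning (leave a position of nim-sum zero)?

5

Nim-sum: 19 ⊕ 6 ⊕ 14 ⊕ 30 ⊕ 7 = 2.
The overall nim-sum is X = 2. A heap of size p has a winning move iff p XOR X < p (reduce it to p XOR X).
  19: 19 XOR 2 = 17 < 19 — winning move (to 17).
  6: 6 XOR 2 = 4 < 6 — winning move (to 4).
  14: 14 XOR 2 = 12 < 14 — winning move (to 12).
  30: 30 XOR 2 = 28 < 30 — winning move (to 28).
  7: 7 XOR 2 = 5 < 7 — winning move (to 5).
That gives 5 winning moves.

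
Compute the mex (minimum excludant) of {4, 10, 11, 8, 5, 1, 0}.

The values 0, 1 are all present; 2 is the first non-negative integer missing from the set.

2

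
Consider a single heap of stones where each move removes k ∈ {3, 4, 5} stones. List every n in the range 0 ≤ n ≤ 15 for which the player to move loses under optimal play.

0, 1, 2, 8, 9, 10

Build the Grundy sequence with g(k) = mex{g(k−s) : s ∈ {3, 4, 5}, s ≤ k}:
k:     0  1  2  3  4  5  6  7  8  9 10 11 12 13 14 15
g(k):  0  0  0  1  1  1  2  2  0  0  0  1  1  1  2  2
The P-positions (g = 0) in 0..15 are 0, 1, 2, 8, 9, 10.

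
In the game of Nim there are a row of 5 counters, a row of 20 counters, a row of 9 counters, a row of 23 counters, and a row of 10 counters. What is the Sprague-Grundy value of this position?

5

Compute the nim-sum pairwise:
5 XOR 20 = 17
17 XOR 9 = 24
24 XOR 23 = 15
15 XOR 10 = 5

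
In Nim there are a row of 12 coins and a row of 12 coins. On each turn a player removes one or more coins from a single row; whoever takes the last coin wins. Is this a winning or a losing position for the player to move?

Nim-sum: 12 ^ 12 = 0.
The nim-sum is 0, so this is a P-position: the player to move is in a losing position under optimal play.

Losing position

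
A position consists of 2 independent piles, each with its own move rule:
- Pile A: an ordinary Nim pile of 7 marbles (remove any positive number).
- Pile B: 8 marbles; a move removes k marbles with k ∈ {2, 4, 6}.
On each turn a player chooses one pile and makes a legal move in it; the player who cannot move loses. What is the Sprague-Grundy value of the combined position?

Pile A is a plain Nim pile of size 7, so its Grundy value is 7.
Build the Grundy sequence for pile B with g(k) = mex{g(k−s) : s ∈ {2, 4, 6}, s ≤ k}:
k:     0  1  2  3  4  5  6  7  8
g(k):  0  0  1  1  2  2  3  3  0
So g(8) = 0.
By the Sprague-Grundy theorem, the Grundy value of a sum of independent games is the XOR of the component values.
Combined value = 7 ⊕ 0 = 7.

7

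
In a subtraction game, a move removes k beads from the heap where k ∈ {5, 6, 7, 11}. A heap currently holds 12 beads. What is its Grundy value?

Compute g(0), g(1), … for moves {5, 6, 7, 11}:
k:     0  1  2  3  4  5  6  7  8  9 10 11 12
g(k):  0  0  0  0  0  1  1  1  1  1  2  2  2
So g(12) = 2.

2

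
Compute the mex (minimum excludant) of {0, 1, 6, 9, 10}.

The values 0, 1 are all present; 2 is the first non-negative integer missing from the set.

2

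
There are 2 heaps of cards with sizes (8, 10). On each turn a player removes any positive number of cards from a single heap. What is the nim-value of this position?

2

Compute the nim-sum pairwise:
8 XOR 10 = 2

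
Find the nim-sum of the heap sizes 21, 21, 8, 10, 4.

6

In binary:
  10101  (21)
  10101  (21)
  01000  (8)
  01010  (10)
  00100  (4)
  -----
  00110  (6)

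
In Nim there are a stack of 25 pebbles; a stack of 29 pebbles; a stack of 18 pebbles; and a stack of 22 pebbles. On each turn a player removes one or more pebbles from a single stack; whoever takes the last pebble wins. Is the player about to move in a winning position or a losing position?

Losing position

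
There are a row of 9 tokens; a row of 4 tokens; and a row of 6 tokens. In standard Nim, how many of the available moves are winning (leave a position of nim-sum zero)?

1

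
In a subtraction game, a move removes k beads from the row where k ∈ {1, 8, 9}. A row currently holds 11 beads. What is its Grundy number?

3

Compute g(0), g(1), … for moves {1, 8, 9}:
k:     0  1  2  3  4  5  6  7  8  9 10 11
g(k):  0  1  0  1  0  1  0  1  2  3  2  3
So g(11) = 3.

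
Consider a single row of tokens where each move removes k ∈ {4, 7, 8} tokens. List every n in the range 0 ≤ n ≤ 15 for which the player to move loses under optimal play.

0, 1, 2, 3, 12, 13, 14, 15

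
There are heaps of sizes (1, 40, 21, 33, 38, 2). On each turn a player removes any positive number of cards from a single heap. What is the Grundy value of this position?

57

Nim-sum: 1 XOR 40 XOR 21 XOR 33 XOR 38 XOR 2 = 57.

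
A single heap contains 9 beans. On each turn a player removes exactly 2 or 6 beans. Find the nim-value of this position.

0

Grundy values for subtraction set {2, 6}:
k:     0  1  2  3  4  5  6  7  8  9
g(k):  0  0  1  1  0  0  1  1  0  0
So g(9) = 0.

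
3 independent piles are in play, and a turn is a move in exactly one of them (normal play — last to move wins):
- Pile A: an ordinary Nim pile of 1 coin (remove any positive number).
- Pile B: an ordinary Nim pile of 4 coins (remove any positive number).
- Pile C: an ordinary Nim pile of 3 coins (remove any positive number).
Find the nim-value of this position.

Pile A is a plain Nim pile of size 1, so its Grundy value is 1.
Pile B is a plain Nim pile of size 4, so its Grundy value is 4.
Pile C is a plain Nim pile of size 3, so its Grundy value is 3.
By the Sprague-Grundy theorem, the Grundy value of a sum of independent games is the XOR of the component values.
Combined value = 1 XOR 4 XOR 3 = 6.

6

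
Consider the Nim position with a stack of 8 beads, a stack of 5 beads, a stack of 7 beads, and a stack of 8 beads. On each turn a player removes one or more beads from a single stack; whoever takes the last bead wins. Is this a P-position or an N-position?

N-position

Bitwise XOR of the heap sizes:
  1000  (8)
  0101  (5)
  0111  (7)
  1000  (8)
  ----
  0010  (2)
The nim-sum is 2 ≠ 0, so this is an N-position: the player to move can win.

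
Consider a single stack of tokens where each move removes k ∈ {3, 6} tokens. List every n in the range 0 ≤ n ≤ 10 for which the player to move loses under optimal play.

0, 1, 2, 9, 10

Grundy values for subtraction set {3, 6}:
k:     0  1  2  3  4  5  6  7  8  9 10
g(k):  0  0  0  1  1  1  2  2  2  0  0
The P-positions (g = 0) in 0..10 are 0, 1, 2, 9, 10.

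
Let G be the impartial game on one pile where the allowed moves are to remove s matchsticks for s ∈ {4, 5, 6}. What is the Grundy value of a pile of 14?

Grundy values for subtraction set {4, 5, 6}:
g(0) = mex{} = 0
g(1) = mex{} = 0
g(2) = mex{} = 0
g(3) = mex{} = 0
g(4) = mex{0} = 1
g(5) = mex{0} = 1
g(6) = mex{0} = 1
g(7) = mex{0} = 1
g(8) = mex{0,1} = 2
g(9) = mex{0,1} = 2
g(10) = mex{1} = 0
g(11) = mex{1} = 0
g(12) = mex{1,2} = 0
g(13) = mex{1,2} = 0
g(14) = mex{0,2} = 1
So g(14) = 1.

1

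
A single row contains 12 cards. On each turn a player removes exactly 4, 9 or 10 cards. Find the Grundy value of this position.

Compute g(0), g(1), … for moves {4, 9, 10}:
g(0) = mex{} = 0
g(1) = mex{} = 0
g(2) = mex{} = 0
g(3) = mex{} = 0
g(4) = mex{0} = 1
g(5) = mex{0} = 1
g(6) = mex{0} = 1
g(7) = mex{0} = 1
g(8) = mex{1} = 0
g(9) = mex{0,1} = 2
g(10) = mex{0,1} = 2
g(11) = mex{0,1} = 2
g(12) = mex{0} = 1
So g(12) = 1.

1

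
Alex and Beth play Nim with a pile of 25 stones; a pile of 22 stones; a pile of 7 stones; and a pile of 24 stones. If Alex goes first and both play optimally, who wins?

Alex wins

Write each in binary and XOR column by column:
  11001  (25)
  10110  (22)
  00111  (7)
  11000  (24)
  -----
  10000  (16)
The nim-sum is 16 ≠ 0, so this is an N-position: the player to move can win; Alex has a winning move.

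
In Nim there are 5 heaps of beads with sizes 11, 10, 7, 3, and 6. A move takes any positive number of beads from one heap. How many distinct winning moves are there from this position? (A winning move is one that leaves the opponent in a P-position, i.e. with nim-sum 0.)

5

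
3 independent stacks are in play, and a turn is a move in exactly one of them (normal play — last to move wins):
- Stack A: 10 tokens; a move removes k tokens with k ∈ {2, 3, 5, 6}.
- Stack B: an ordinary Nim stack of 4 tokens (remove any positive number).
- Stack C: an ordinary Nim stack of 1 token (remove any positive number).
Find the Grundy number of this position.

Build the Grundy sequence for stack A with g(k) = mex{g(k−s) : s ∈ {2, 3, 5, 6}, s ≤ k}:
k:     0  1  2  3  4  5  6  7  8  9 10
g(k):  0  0  1  1  2  2  3  3  0  0  1
So g(10) = 1.
Stack B is a plain Nim stack of size 4, so its Grundy value is 4.
Stack C is a plain Nim stack of size 1, so its Grundy value is 1.
The value of a disjunctive sum is the nim-sum of the parts.
Combined value = 1 XOR 4 XOR 1 = 4.

4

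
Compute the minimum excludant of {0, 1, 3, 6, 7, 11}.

The values 0, 1 are all present; 2 is the first non-negative integer missing from the set.

2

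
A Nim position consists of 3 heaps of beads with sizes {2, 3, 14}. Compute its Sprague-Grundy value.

15

Compute the nim-sum pairwise:
2 ⊕ 3 = 1
1 ⊕ 14 = 15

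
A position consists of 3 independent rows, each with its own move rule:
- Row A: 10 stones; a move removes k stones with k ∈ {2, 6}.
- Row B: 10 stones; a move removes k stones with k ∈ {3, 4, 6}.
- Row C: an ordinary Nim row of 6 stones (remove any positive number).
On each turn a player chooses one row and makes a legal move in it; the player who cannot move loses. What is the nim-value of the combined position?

7

For row A, compute g(0), g(1), … with moves {2, 6}:
g(0) = mex{} = 0
g(1) = mex{} = 0
g(2) = mex{0} = 1
g(3) = mex{0} = 1
g(4) = mex{1} = 0
g(5) = mex{1} = 0
g(6) = mex{0} = 1
g(7) = mex{0} = 1
g(8) = mex{1} = 0
g(9) = mex{1} = 0
g(10) = mex{0} = 1
So g(10) = 1.
For row B, compute g(0), g(1), … with moves {3, 4, 6}:
g(0) = mex{} = 0
g(1) = mex{} = 0
g(2) = mex{} = 0
g(3) = mex{0} = 1
g(4) = mex{0} = 1
g(5) = mex{0} = 1
g(6) = mex{0,1} = 2
g(7) = mex{0,1} = 2
g(8) = mex{0,1} = 2
g(9) = mex{1,2} = 0
g(10) = mex{1,2} = 0
So g(10) = 0.
Row C is a plain Nim row of size 6, so its Grundy value is 6.
The value of a disjunctive sum is the nim-sum of the parts.
Combined value = 1 XOR 0 XOR 6 = 7.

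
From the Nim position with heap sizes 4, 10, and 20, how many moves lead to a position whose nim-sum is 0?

In binary:
  00100  (4)
  01010  (10)
  10100  (20)
  -----
  11010  (26)
The overall nim-sum is X = 26. A heap of size p has a winning move iff p XOR X < p (reduce it to p XOR X).
  4: 4 XOR 26 = 30 ≥ 4 — no move.
  10: 10 XOR 26 = 16 ≥ 10 — no move.
  20: 20 XOR 26 = 14 < 20 — winning move (to 14).
That gives 1 winning move.

1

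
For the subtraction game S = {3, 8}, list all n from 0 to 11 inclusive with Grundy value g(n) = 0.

0, 1, 2, 6, 7, 11

Grundy values for subtraction set {3, 8}:
k:     0  1  2  3  4  5  6  7  8  9 10 11
g(k):  0  0  0  1  1  1  0  0  2  1  1  0
The P-positions (g = 0) in 0..11 are 0, 1, 2, 6, 7, 11.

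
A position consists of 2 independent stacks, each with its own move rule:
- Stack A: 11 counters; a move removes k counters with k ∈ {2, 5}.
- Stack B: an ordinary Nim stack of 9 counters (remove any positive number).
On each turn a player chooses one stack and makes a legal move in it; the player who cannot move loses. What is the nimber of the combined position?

9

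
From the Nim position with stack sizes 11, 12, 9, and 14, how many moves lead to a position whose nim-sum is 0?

0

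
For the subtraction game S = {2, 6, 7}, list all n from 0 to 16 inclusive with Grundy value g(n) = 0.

Grundy values for subtraction set {2, 6, 7}:
k:     0  1  2  3  4  5  6  7  8  9 10 11 12 13 14 15 16
g(k):  0  0  1  1  0  0  1  1  2  0  3  1  2  0  0  1  1
The P-positions (g = 0) in 0..16 are 0, 1, 4, 5, 9, 13, 14.

0, 1, 4, 5, 9, 13, 14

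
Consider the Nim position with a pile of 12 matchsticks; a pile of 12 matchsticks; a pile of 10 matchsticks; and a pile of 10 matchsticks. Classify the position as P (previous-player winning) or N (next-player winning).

P-position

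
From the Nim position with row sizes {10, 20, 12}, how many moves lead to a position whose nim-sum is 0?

1

Nim-sum: 10 XOR 20 XOR 12 = 18.
The overall nim-sum is X = 18. A row of size p has a winning move iff p XOR X < p (reduce it to p XOR X).
  10: 10 XOR 18 = 24 ≥ 10 — no move.
  20: 20 XOR 18 = 6 < 20 — winning move (to 6).
  12: 12 XOR 18 = 30 ≥ 12 — no move.
That gives 1 winning move.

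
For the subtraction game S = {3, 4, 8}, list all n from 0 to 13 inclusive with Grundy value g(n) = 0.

0, 1, 2, 7, 12, 13

Grundy values for subtraction set {3, 4, 8}:
g(0) = mex{} = 0
g(1) = mex{} = 0
g(2) = mex{} = 0
g(3) = mex{0} = 1
g(4) = mex{0} = 1
g(5) = mex{0} = 1
g(6) = mex{0,1} = 2
g(7) = mex{1} = 0
g(8) = mex{0,1} = 2
g(9) = mex{0,1,2} = 3
g(10) = mex{0,2} = 1
g(11) = mex{0,1,2} = 3
g(12) = mex{1,2,3} = 0
g(13) = mex{1,3} = 0
The P-positions (g = 0) in 0..13 are 0, 1, 2, 7, 12, 13.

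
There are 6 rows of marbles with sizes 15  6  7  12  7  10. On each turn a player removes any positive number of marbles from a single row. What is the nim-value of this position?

15

Bitwise XOR of the heap sizes:
  1111  (15)
  0110  (6)
  0111  (7)
  1100  (12)
  0111  (7)
  1010  (10)
  ----
  1111  (15)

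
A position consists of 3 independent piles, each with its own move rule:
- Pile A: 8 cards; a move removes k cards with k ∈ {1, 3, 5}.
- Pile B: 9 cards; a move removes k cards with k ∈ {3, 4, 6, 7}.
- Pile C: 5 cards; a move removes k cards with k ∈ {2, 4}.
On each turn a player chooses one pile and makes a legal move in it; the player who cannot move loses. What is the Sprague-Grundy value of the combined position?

For pile A, compute g(0), g(1), … with moves {1, 3, 5}:
g(0) = mex{} = 0
g(1) = mex{0} = 1
g(2) = mex{1} = 0
g(3) = mex{0} = 1
g(4) = mex{1} = 0
g(5) = mex{0} = 1
g(6) = mex{1} = 0
g(7) = mex{0} = 1
g(8) = mex{1} = 0
So g(8) = 0.
Grundy values for pile B (subtraction set {3, 4, 6, 7}):
k:     0  1  2  3  4  5  6  7  8  9
g(k):  0  0  0  1  1  1  2  2  2  3
So g(9) = 3.
Build the Grundy sequence for pile C with g(k) = mex{g(k−s) : s ∈ {2, 4}, s ≤ k}:
k:     0  1  2  3  4  5
g(k):  0  0  1  1  2  2
So g(5) = 2.
The value of a disjunctive sum is the nim-sum of the parts.
Combined value = 0 ⊕ 3 ⊕ 2 = 1.

1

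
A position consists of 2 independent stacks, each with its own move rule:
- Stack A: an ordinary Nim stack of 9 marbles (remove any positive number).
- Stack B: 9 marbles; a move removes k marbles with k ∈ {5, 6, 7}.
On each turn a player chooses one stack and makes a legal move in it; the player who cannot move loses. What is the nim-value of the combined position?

8

Stack A is a plain Nim stack of size 9, so its Grundy value is 9.
For stack B, compute g(0), g(1), … with moves {5, 6, 7}:
g(0) = mex{} = 0
g(1) = mex{} = 0
g(2) = mex{} = 0
g(3) = mex{} = 0
g(4) = mex{} = 0
g(5) = mex{0} = 1
g(6) = mex{0} = 1
g(7) = mex{0} = 1
g(8) = mex{0} = 1
g(9) = mex{0} = 1
So g(9) = 1.
The value of a disjunctive sum is the nim-sum of the parts.
Combined value = 9 ⊕ 1 = 8.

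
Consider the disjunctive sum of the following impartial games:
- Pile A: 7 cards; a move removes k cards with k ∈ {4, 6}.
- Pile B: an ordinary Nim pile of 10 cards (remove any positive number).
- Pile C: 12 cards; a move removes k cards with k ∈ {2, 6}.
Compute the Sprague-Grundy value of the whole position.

Grundy values for pile A (subtraction set {4, 6}):
g(0) = mex{} = 0
g(1) = mex{} = 0
g(2) = mex{} = 0
g(3) = mex{} = 0
g(4) = mex{0} = 1
g(5) = mex{0} = 1
g(6) = mex{0} = 1
g(7) = mex{0} = 1
So g(7) = 1.
Pile B is a plain Nim pile of size 10, so its Grundy value is 10.
Grundy values for pile C (subtraction set {2, 6}):
g(0) = mex{} = 0
g(1) = mex{} = 0
g(2) = mex{0} = 1
g(3) = mex{0} = 1
g(4) = mex{1} = 0
g(5) = mex{1} = 0
g(6) = mex{0} = 1
g(7) = mex{0} = 1
g(8) = mex{1} = 0
g(9) = mex{1} = 0
g(10) = mex{0} = 1
g(11) = mex{0} = 1
g(12) = mex{1} = 0
So g(12) = 0.
The value of a disjunctive sum is the nim-sum of the parts.
Combined value = 1 ⊕ 10 ⊕ 0 = 11.

11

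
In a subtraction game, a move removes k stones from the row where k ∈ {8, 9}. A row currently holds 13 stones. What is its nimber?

1

Build the Grundy sequence with g(k) = mex{g(k−s) : s ∈ {8, 9}, s ≤ k}:
g(0) = mex{} = 0
g(1) = mex{} = 0
g(2) = mex{} = 0
g(3) = mex{} = 0
g(4) = mex{} = 0
g(5) = mex{} = 0
g(6) = mex{} = 0
g(7) = mex{} = 0
g(8) = mex{0} = 1
g(9) = mex{0} = 1
g(10) = mex{0} = 1
g(11) = mex{0} = 1
g(12) = mex{0} = 1
g(13) = mex{0} = 1
So g(13) = 1.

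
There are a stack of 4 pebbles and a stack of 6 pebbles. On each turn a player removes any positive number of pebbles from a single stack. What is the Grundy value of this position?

2

Compute the nim-sum pairwise:
4 ^ 6 = 2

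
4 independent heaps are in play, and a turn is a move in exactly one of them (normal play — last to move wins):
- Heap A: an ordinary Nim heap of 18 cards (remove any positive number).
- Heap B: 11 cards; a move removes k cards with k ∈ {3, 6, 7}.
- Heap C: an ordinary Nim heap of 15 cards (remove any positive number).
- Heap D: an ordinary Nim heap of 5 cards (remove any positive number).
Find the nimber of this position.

Heap A is a plain Nim heap of size 18, so its Grundy value is 18.
Grundy values for heap B (subtraction set {3, 6, 7}):
g(0) = mex{} = 0
g(1) = mex{} = 0
g(2) = mex{} = 0
g(3) = mex{0} = 1
g(4) = mex{0} = 1
g(5) = mex{0} = 1
g(6) = mex{0,1} = 2
g(7) = mex{0,1} = 2
g(8) = mex{0,1} = 2
g(9) = mex{0,1,2} = 3
g(10) = mex{1,2} = 0
g(11) = mex{1,2} = 0
So g(11) = 0.
Heap C is a plain Nim heap of size 15, so its Grundy value is 15.
Heap D is a plain Nim heap of size 5, so its Grundy value is 5.
By the Sprague-Grundy theorem, the Grundy value of a sum of independent games is the XOR of the component values.
Combined value = 18 XOR 0 XOR 15 XOR 5 = 24.

24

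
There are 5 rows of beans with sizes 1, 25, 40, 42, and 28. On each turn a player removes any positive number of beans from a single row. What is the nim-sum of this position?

Bitwise XOR of the heap sizes:
  000001  (1)
  011001  (25)
  101000  (40)
  101010  (42)
  011100  (28)
  ------
  000110  (6)

6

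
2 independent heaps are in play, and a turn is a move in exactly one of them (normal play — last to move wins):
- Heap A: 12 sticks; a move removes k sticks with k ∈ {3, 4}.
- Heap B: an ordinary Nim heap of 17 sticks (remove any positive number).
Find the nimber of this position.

16

Build the Grundy sequence for heap A with g(k) = mex{g(k−s) : s ∈ {3, 4}, s ≤ k}:
k:     0  1  2  3  4  5  6  7  8  9 10 11 12
g(k):  0  0  0  1  1  1  2  0  0  0  1  1  1
So g(12) = 1.
Heap B is a plain Nim heap of size 17, so its Grundy value is 17.
By the Sprague-Grundy theorem, the Grundy value of a sum of independent games is the XOR of the component values.
Combined value = 1 XOR 17 = 16.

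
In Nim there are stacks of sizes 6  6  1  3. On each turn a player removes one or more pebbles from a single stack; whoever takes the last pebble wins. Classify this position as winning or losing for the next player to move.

Winning position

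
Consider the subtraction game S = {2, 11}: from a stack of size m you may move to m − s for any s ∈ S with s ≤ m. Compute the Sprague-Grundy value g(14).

0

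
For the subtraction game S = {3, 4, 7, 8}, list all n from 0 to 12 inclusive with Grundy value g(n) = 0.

Grundy values for subtraction set {3, 4, 7, 8}:
k:     0  1  2  3  4  5  6  7  8  9 10 11 12
g(k):  0  0  0  1  1  1  2  2  2  3  3  0  0
The P-positions (g = 0) in 0..12 are 0, 1, 2, 11, 12.

0, 1, 2, 11, 12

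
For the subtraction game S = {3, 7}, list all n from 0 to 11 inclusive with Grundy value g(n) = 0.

0, 1, 2, 6, 10, 11

Grundy values for subtraction set {3, 7}:
g(0) = mex{} = 0
g(1) = mex{} = 0
g(2) = mex{} = 0
g(3) = mex{0} = 1
g(4) = mex{0} = 1
g(5) = mex{0} = 1
g(6) = mex{1} = 0
g(7) = mex{0,1} = 2
g(8) = mex{0,1} = 2
g(9) = mex{0} = 1
g(10) = mex{1,2} = 0
g(11) = mex{1,2} = 0
The P-positions (g = 0) in 0..11 are 0, 1, 2, 6, 10, 11.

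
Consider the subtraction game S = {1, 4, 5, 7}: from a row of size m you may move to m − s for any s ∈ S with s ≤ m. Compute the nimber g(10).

Grundy values for subtraction set {1, 4, 5, 7}:
k:     0  1  2  3  4  5  6  7  8  9 10
g(k):  0  1  0  1  2  3  2  3  0  1  0
So g(10) = 0.

0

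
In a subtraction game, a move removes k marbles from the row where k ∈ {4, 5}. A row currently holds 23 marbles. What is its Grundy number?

1

Grundy values for subtraction set {4, 5}:
k:     0  1  2  3  4  5  6  7  8  9 10 11 12 13 14 15 16 17 18 19 20 21 22 23
g(k):  0  0  0  0  1  1  1  1  2  0  0  0  0  1  1  1  1  2  0  0  0  0  1  1
So g(23) = 1.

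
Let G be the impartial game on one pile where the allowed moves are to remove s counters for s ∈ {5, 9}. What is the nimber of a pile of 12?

2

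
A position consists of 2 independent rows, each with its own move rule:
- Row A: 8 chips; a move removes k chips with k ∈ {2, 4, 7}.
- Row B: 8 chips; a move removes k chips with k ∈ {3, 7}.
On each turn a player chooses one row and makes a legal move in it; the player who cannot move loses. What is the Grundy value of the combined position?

3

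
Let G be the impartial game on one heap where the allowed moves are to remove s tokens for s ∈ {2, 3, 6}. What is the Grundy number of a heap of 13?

Compute g(0), g(1), … for moves {2, 3, 6}:
g(0) = mex{} = 0
g(1) = mex{} = 0
g(2) = mex{0} = 1
g(3) = mex{0} = 1
g(4) = mex{0,1} = 2
g(5) = mex{1} = 0
g(6) = mex{0,1,2} = 3
g(7) = mex{0,2} = 1
g(8) = mex{0,1,3} = 2
g(9) = mex{1,3} = 0
g(10) = mex{1,2} = 0
g(11) = mex{0,2} = 1
g(12) = mex{0,3} = 1
g(13) = mex{0,1} = 2
So g(13) = 2.

2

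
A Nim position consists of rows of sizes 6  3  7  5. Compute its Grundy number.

Compute the nim-sum pairwise:
6 ⊕ 3 = 5
5 ⊕ 7 = 2
2 ⊕ 5 = 7

7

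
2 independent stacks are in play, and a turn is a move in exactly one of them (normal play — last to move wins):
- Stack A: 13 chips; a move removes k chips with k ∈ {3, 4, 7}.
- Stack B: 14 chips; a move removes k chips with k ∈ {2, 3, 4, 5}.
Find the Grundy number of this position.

Build the Grundy sequence for stack A with g(k) = mex{g(k−s) : s ∈ {3, 4, 7}, s ≤ k}:
g(0) = mex{} = 0
g(1) = mex{} = 0
g(2) = mex{} = 0
g(3) = mex{0} = 1
g(4) = mex{0} = 1
g(5) = mex{0} = 1
g(6) = mex{0,1} = 2
g(7) = mex{0,1} = 2
g(8) = mex{0,1} = 2
g(9) = mex{0,1,2} = 3
g(10) = mex{1,2} = 0
g(11) = mex{1,2} = 0
g(12) = mex{1,2,3} = 0
g(13) = mex{0,2,3} = 1
So g(13) = 1.
Grundy values for stack B (subtraction set {2, 3, 4, 5}):
g(0) = mex{} = 0
g(1) = mex{} = 0
g(2) = mex{0} = 1
g(3) = mex{0} = 1
g(4) = mex{0,1} = 2
g(5) = mex{0,1} = 2
g(6) = mex{0,1,2} = 3
g(7) = mex{1,2} = 0
g(8) = mex{1,2,3} = 0
g(9) = mex{0,2,3} = 1
g(10) = mex{0,2,3} = 1
g(11) = mex{0,1,3} = 2
g(12) = mex{0,1} = 2
g(13) = mex{0,1,2} = 3
g(14) = mex{1,2} = 0
So g(14) = 0.
The value of a disjunctive sum is the nim-sum of the parts.
Combined value = 1 ⊕ 0 = 1.

1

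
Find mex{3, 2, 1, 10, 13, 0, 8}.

The values 0, 1, 2, 3 are all present; 4 is the first non-negative integer missing from the set.

4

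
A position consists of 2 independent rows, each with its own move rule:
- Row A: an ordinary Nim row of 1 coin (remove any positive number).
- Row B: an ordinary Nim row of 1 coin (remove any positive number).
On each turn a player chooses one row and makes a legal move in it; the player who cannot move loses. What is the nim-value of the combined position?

Row A is a plain Nim row of size 1, so its Grundy value is 1.
Row B is a plain Nim row of size 1, so its Grundy value is 1.
By the Sprague-Grundy theorem, the Grundy value of a sum of independent games is the XOR of the component values.
Combined value = 1 ⊕ 1 = 0.

0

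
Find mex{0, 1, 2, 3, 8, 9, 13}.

4

The values 0, 1, 2, 3 are all present; 4 is the first non-negative integer missing from the set.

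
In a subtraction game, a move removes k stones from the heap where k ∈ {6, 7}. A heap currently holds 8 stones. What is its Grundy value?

Compute g(0), g(1), … for moves {6, 7}:
g(0) = mex{} = 0
g(1) = mex{} = 0
g(2) = mex{} = 0
g(3) = mex{} = 0
g(4) = mex{} = 0
g(5) = mex{} = 0
g(6) = mex{0} = 1
g(7) = mex{0} = 1
g(8) = mex{0} = 1
So g(8) = 1.

1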